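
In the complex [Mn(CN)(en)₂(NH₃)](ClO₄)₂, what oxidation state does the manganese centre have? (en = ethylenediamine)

+3

2 perchlorate outside the brackets (-1 each) → the complex ion is 2+.
Ligand charges: 1×NH3 neutral; 2×en neutral; 1×CN = -1; sum -1.
Mn + (-1) = 2+ ⇒ Mn is +3.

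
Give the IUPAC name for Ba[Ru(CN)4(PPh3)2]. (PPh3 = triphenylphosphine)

barium tetracyanobis(triphenylphosphine)ruthenate(II)

The 1 barium counter-ion carries a total charge of +2, so each complex ion is 2−.
Ligand charges: 4×cyano (-1 each), 2×triphenylphosphine (neutral); total -4. So Ru + (-4) = 2−, giving Ru = +2.
Ligands are named alphabetically: cyano before triphenylphosphine.
The complex ion is anionic, so ruthenium takes the -ate form ruthenate(II).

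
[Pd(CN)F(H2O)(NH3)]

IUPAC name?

There is no counter-ion, so the complex is neutral overall.
Ligand charges: 1×fluoro (-1 each), 1×cyano (-1 each), 1×aqua (neutral), 1×ammine (neutral); total -2. So Pd + (-2) = 0, giving Pd = +2.
Ligands are named alphabetically: ammine before aqua before cyano before fluoro.

ammineaquacyanofluoropalladium(II)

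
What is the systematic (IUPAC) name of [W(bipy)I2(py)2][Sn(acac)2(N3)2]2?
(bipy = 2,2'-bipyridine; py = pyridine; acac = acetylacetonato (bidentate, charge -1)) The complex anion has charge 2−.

Both ions are complex: the cation is named first with the plain metal name, the anion second with the -ate form; each ion's ligands are alphabetised independently.
The complex anion is given as 2−; its ligand charges sum to -4, so Sn = +2.
With 2 anions per cation, the cation must be 2×2 = 4+.
Cation: ligand charges sum to -2; for the ion to be 4+, W = +6.

(2,2'-bipyridine)diiodobis(pyridine)tungsten(VI) bis(acetylacetonato)diazidostannate(II)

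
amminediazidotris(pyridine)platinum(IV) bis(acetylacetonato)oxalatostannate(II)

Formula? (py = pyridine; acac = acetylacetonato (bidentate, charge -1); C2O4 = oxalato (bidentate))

[Pt(N3)2(NH3)(py)3][Sn(acac)2(C2O4)]

Cation [Pt…]: ligand charges -2, Pt(IV) ⇒ ion charge 2+.
Anion [Sn…]: ligand charges -4, Sn(II) ⇒ ion charge 2−.
One 2+ cation balances one 2− anion.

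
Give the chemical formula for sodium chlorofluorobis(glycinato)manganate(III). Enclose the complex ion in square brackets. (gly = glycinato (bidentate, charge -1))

Ligands: 2 glycinato (gly, -1), 1 fluoro (F, -1), 1 chloro (Cl, -1). Ligand charge sum = -4.
With Mn in oxidation state +3, the complex ion is [Mn...]^1−.
Charge balance with sodium (+1) requires 1 complex ion per 1 sodium.

Na[MnClF(gly)2]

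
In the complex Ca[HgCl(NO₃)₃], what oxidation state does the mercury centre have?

+2

1 calcium outside the brackets (+2 each) → the complex ion is 2−.
Ligand charges: 3×NO3 = -3; 1×Cl = -1; sum -4.
Hg + (-4) = 2− ⇒ Hg is +2.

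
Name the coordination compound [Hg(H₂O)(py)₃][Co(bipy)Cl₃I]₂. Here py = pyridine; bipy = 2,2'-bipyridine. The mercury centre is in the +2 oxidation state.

Both ions are complex: the cation is named first with the plain metal name, the anion second with the -ate form; each ion's ligands are alphabetised independently.
Hg is given as +2; the cation's ligand charges sum to 0, so the complex cation is 2+.
With 2 anions per cation, each anion must be 2/2 = 1−.
Anion: ligand charges sum to -4; for the ion to be 1−, Co = +3.

aquatris(pyridine)mercury(II) (2,2'-bipyridine)trichloroiodocobaltate(III)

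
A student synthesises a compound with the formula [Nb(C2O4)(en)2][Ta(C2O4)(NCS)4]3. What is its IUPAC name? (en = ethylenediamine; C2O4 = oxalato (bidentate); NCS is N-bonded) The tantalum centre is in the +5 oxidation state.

bis(ethylenediamine)oxalatoniobium(V) tetraisothiocyanatooxalatotantalate(V)

Both ions are complex: the cation is named first with the plain metal name, the anion second with the -ate form; each ion's ligands are alphabetised independently.
Ta is given as +5; the anion's ligand charges sum to -6, so the complex anion is 1−.
With 3 anions per cation, the cation must be 3×1 = 3+.
Cation: ligand charges sum to -2; for the ion to be 3+, Nb = +5.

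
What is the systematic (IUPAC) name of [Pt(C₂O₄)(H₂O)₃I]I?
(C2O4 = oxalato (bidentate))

The 1 iodide counter-ion carries a total charge of -1, so each complex ion is 1+.
Ligand charges: 3×aqua (neutral), 1×iodo (-1 each), 1×oxalato (-2 each); total -3. So Pt + (-3) = 1+, giving Pt = +4.
Ligands are named alphabetically: aqua before iodo before oxalato.

triaquaiodooxalatoplatinum(IV) iodide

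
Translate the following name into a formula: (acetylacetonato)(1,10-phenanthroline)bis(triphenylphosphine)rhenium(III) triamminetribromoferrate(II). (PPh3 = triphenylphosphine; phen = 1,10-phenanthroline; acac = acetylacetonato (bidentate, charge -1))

Cation [Re…]: ligand charges -1, Re(III) ⇒ ion charge 2+.
Anion [Fe…]: ligand charges -3, Fe(II) ⇒ ion charge 1−.

[Re(acac)(phen)(PPh3)2][FeBr3(NH3)3]2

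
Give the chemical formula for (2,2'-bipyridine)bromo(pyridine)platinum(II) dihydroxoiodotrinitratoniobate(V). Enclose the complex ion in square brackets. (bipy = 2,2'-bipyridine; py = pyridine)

Cation [Pt…]: ligand charges -1, Pt(II) ⇒ ion charge 1+.
Anion [Nb…]: ligand charges -6, Nb(V) ⇒ ion charge 1−.
One 1+ cation balances one 1− anion.

[Pt(bipy)Br(py)][NbI(NO3)3(OH)2]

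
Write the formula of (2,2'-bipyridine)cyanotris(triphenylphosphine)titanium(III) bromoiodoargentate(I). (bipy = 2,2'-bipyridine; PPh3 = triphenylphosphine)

Cation [Ti…]: ligand charges -1, Ti(III) ⇒ ion charge 2+.
Anion [Ag…]: ligand charges -2, Ag(I) ⇒ ion charge 1−.

[Ti(bipy)(CN)(PPh3)3][AgBrI]2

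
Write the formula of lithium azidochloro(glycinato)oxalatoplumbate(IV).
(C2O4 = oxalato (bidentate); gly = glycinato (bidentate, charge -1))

Ligands: 1 oxalato (C2O4, -2), 1 azido (N3, -1), 1 chloro (Cl, -1), 1 glycinato (gly, -1). Ligand charge sum = -5.
With Pb in oxidation state +4, the complex ion is [Pb...]^1−.
Charge balance with lithium (+1) requires 1 complex ion per 1 lithium.

Li[Pb(C2O4)Cl(gly)(N3)]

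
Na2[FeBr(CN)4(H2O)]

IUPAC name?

sodium aquabromotetracyanoferrate(III)

The 2 sodium counter-ions carry a total charge of +2, so each complex ion is 2−.
Ligand charges: 1×bromo (-1 each), 4×cyano (-1 each), 1×aqua (neutral); total -5. So Fe + (-5) = 2−, giving Fe = +3.
Ligands are named alphabetically: aqua before bromo before cyano.
The complex ion is anionic, so iron takes the -ate form ferrate(III).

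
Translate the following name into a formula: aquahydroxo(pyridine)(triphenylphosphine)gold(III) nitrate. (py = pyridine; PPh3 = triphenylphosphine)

Ligands: 1 pyridine (py, neutral), 1 hydroxo (OH, -1), 1 triphenylphosphine (PPh3, neutral), 1 aqua (H2O, neutral). Ligand charge sum = -1.
Charge balance with nitrate (-1) requires 1 complex ion per 2 nitrate.

[Au(H2O)(OH)(PPh3)(py)](NO3)2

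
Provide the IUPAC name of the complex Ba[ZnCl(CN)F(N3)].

barium azidochlorocyanofluorozincate(II)

The 1 barium counter-ion carries a total charge of +2, so each complex ion is 2−.
Ligand charges: 1×chloro (-1 each), 1×fluoro (-1 each), 1×cyano (-1 each), 1×azido (-1 each); total -4. So Zn + (-4) = 2−, giving Zn = +2.
The complex ion is anionic, so zinc takes the -ate form zincate(II).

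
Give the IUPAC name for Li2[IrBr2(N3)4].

lithium tetraazidodibromoiridate(IV)

The 2 lithium counter-ions carry a total charge of +2, so each complex ion is 2−.
Ligand charges: 2×bromo (-1 each), 4×azido (-1 each); total -6. So Ir + (-6) = 2−, giving Ir = +4.
The complex ion is anionic, so iridium takes the -ate form iridate(IV).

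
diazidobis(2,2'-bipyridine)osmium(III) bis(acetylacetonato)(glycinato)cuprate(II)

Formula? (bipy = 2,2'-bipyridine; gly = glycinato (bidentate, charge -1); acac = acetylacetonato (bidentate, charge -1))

[Os(bipy)2(N3)2][Cu(acac)2(gly)]

Cation [Os…]: ligand charges -2, Os(III) ⇒ ion charge 1+.
Anion [Cu…]: ligand charges -3, Cu(II) ⇒ ion charge 1−.
One 1+ cation balances one 1− anion.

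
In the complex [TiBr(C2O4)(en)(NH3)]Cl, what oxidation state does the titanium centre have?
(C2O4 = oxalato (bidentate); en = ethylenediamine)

+4

1 chloride outside the brackets (-1 each) → the complex ion is 1+.
Ligand charges: 1×C2O4 = -2; 1×en neutral; 1×Br = -1; 1×NH3 neutral; sum -3.
Ti + (-3) = 1+ ⇒ Ti is +4.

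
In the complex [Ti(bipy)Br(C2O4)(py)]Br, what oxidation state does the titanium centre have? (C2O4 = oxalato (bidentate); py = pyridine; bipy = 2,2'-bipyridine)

1 bromide outside the brackets (-1 each) → the complex ion is 1+.
Ligand charges: 1×C2O4 = -2; 1×Br = -1; 1×py neutral; 1×bipy neutral; sum -3.
Ti + (-3) = 1+ ⇒ Ti is +4.

+4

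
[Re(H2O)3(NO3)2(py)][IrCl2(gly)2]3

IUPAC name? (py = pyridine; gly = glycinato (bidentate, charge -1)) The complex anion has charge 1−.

Both ions are complex: the cation is named first with the plain metal name, the anion second with the -ate form; each ion's ligands are alphabetised independently.
The complex anion is given as 1−; its ligand charges sum to -4, so Ir = +3.
With 3 anions per cation, the cation must be 3×1 = 3+.
Cation: ligand charges sum to -2; for the ion to be 3+, Re = +5.

triaquadinitrato(pyridine)rhenium(V) dichlorobis(glycinato)iridate(III)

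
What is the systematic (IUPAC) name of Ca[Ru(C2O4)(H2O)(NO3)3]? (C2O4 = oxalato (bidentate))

calcium aquatrinitratooxalatoruthenate(III)

The 1 calcium counter-ion carries a total charge of +2, so each complex ion is 2−.
Ligand charges: 1×aqua (neutral), 3×nitrato (-1 each), 1×oxalato (-2 each); total -5. So Ru + (-5) = 2−, giving Ru = +3.
The complex ion is anionic, so ruthenium takes the -ate form ruthenate(III).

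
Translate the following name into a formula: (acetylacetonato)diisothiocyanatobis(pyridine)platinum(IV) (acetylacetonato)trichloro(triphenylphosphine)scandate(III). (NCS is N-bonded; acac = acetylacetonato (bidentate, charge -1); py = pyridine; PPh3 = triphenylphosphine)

Cation [Pt…]: ligand charges -3, Pt(IV) ⇒ ion charge 1+.
Anion [Sc…]: ligand charges -4, Sc(III) ⇒ ion charge 1−.
One 1+ cation balances one 1− anion.

[Pt(acac)(NCS)2(py)2][Sc(acac)Cl3(PPh3)]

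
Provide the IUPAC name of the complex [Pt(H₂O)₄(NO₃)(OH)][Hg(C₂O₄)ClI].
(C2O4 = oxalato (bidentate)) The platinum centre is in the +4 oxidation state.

Pt is given as +4; the cation's ligand charges sum to -2, so the complex cation is 2+.
A 1:1 salt means the anion carries the equal and opposite charge, 2−.
Anion: ligand charges sum to -4; for the ion to be 2−, Hg = +2.

tetraaquahydroxonitratoplatinum(IV) chloroiodooxalatomercurate(II)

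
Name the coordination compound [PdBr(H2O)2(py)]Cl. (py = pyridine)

diaquabromo(pyridine)palladium(II) chloride

The 1 chloride counter-ion carries a total charge of -1, so each complex ion is 1+.
Ligand charges: 2×aqua (neutral), 1×pyridine (neutral), 1×bromo (-1 each); total -1. So Pd + (-1) = 1+, giving Pd = +2.
Ligands are named alphabetically: aqua before bromo before pyridine.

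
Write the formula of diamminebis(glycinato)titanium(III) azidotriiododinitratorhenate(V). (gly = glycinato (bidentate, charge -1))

Cation [Ti…]: ligand charges -2, Ti(III) ⇒ ion charge 1+.
Anion [Re…]: ligand charges -6, Re(V) ⇒ ion charge 1−.
One 1+ cation balances one 1− anion.

[Ti(gly)2(NH3)2][ReI3(N3)(NO3)2]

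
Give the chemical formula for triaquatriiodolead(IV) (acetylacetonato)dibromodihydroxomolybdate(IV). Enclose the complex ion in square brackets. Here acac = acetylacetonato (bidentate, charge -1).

Cation [Pb…]: ligand charges -3, Pb(IV) ⇒ ion charge 1+.
Anion [Mo…]: ligand charges -5, Mo(IV) ⇒ ion charge 1−.

[Pb(H2O)3I3][Mo(acac)Br2(OH)2]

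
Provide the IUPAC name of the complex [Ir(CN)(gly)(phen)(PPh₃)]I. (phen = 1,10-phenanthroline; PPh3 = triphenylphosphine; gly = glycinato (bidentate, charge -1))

cyano(glycinato)(1,10-phenanthroline)(triphenylphosphine)iridium(III) iodide

The 1 iodide counter-ion carries a total charge of -1, so each complex ion is 1+.
Ligand charges: 1×1,10-phenanthroline (neutral), 1×triphenylphosphine (neutral), 1×cyano (-1 each), 1×glycinato (-1 each); total -2. So Ir + (-2) = 1+, giving Ir = +3.
Ligands are named alphabetically: cyano before glycinato before phenanthroline before triphenylphosphine.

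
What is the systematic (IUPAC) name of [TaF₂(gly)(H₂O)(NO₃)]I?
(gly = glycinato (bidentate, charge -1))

The 1 iodide counter-ion carries a total charge of -1, so each complex ion is 1+.
Ligand charges: 1×aqua (neutral), 2×fluoro (-1 each), 1×glycinato (-1 each), 1×nitrato (-1 each); total -4. So Ta + (-4) = 1+, giving Ta = +5.
Ligands are named alphabetically: aqua before fluoro before glycinato before nitrato.

aquadifluoro(glycinato)nitratotantalum(V) iodide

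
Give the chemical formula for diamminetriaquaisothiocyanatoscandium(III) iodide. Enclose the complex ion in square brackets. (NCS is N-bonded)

[Sc(H2O)3(NCS)(NH3)2]I2

Ligands: 1 isothiocyanato (NCS, -1), 3 aqua (H2O, neutral), 2 ammine (NH3, neutral). Ligand charge sum = -1.
With Sc in oxidation state +3, the complex ion is [Sc...]^2+.
Charge balance with iodide (-1) requires 1 complex ion per 2 iodide.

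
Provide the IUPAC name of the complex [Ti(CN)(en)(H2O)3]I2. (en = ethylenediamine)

The 2 iodide counter-ions carry a total charge of -2, so each complex ion is 2+.
Ligand charges: 1×ethylenediamine (neutral), 1×cyano (-1 each), 3×aqua (neutral); total -1. So Ti + (-1) = 2+, giving Ti = +3.
Ligands are named alphabetically: aqua before cyano before ethylenediamine.

triaquacyano(ethylenediamine)titanium(III) iodide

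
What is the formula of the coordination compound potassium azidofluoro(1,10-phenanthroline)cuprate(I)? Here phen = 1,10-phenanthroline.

Ligands: 1 fluoro (F, -1), 1 1,10-phenanthroline (phen, neutral), 1 azido (N3, -1). Ligand charge sum = -2.
With Cu in oxidation state +1, the complex ion is [Cu...]^1−.
Charge balance with potassium (+1) requires 1 complex ion per 1 potassium.

K[CuF(N3)(phen)]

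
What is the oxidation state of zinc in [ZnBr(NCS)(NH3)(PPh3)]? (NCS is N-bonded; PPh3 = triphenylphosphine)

+2

No counter-ion: the bracketed complex is neutral.
Ligand charges: 1×NH3 neutral; 1×NCS = -1; 1×PPh3 neutral; 1×Br = -1; sum -2.
Zn + (-2) = 0 ⇒ Zn is +2.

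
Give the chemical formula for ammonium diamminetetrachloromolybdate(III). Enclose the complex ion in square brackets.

NH4[MoCl4(NH3)2]

Ligands: 4 chloro (Cl, -1), 2 ammine (NH3, neutral). Ligand charge sum = -4.
With Mo in oxidation state +3, the complex ion is [Mo...]^1−.
Charge balance with ammonium (+1) requires 1 complex ion per 1 ammonium.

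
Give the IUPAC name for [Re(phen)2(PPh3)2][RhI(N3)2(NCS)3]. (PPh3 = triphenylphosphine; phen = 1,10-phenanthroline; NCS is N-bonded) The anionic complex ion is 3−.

bis(1,10-phenanthroline)bis(triphenylphosphine)rhenium(III) diazidoiodotriisothiocyanatorhodate(III)

The complex anion is given as 3−; its ligand charges sum to -6, so Rh = +3.
A 1:1 salt means the cation carries the equal and opposite charge, 3+.
Cation: ligand charges sum to 0; for the ion to be 3+, Re = +3.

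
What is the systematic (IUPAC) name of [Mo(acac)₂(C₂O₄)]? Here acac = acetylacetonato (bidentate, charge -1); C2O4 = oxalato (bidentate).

There is no counter-ion, so the complex is neutral overall.
Ligand charges: 2×acetylacetonato (-1 each), 1×oxalato (-2 each); total -4. So Mo + (-4) = 0, giving Mo = +4.
Ligands are named alphabetically: acetylacetonato before oxalato.

bis(acetylacetonato)oxalatomolybdenum(IV)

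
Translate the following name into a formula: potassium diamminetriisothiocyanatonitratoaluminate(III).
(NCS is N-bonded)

Ligands: 3 isothiocyanato (NCS, -1), 1 nitrato (NO3, -1), 2 ammine (NH3, neutral). Ligand charge sum = -4.
With Al in oxidation state +3, the complex ion is [Al...]^1−.
Charge balance with potassium (+1) requires 1 complex ion per 1 potassium.

K[Al(NCS)3(NH3)2(NO3)]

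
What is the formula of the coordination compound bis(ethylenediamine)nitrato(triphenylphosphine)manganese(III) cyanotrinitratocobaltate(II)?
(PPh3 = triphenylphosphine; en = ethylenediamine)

Cation [Mn…]: ligand charges -1, Mn(III) ⇒ ion charge 2+.
Anion [Co…]: ligand charges -4, Co(II) ⇒ ion charge 2−.
One 2+ cation balances one 2− anion.

[Mn(en)2(NO3)(PPh3)][Co(CN)(NO3)3]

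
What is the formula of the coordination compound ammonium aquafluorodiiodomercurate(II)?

NH4[HgF(H2O)I2]

Ligands: 1 aqua (H2O, neutral), 2 iodo (I, -1), 1 fluoro (F, -1). Ligand charge sum = -3.
With Hg in oxidation state +2, the complex ion is [Hg...]^1−.
Charge balance with ammonium (+1) requires 1 complex ion per 1 ammonium.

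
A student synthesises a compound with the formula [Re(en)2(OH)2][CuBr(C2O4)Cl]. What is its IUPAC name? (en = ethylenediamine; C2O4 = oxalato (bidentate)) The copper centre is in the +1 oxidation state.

Both ions are complex: the cation is named first with the plain metal name, the anion second with the -ate form; each ion's ligands are alphabetised independently.
Cu is given as +1; the anion's ligand charges sum to -4, so the complex anion is 3−.
A 1:1 salt means the cation carries the equal and opposite charge, 3+.
Cation: ligand charges sum to -2; for the ion to be 3+, Re = +5.

bis(ethylenediamine)dihydroxorhenium(V) bromochlorooxalatocuprate(I)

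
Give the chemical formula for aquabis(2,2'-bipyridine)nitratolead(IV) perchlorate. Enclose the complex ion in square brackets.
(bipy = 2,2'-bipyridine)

Ligands: 1 aqua (H2O, neutral), 2 2,2'-bipyridine (bipy, neutral), 1 nitrato (NO3, -1). Ligand charge sum = -1.
Charge balance with perchlorate (-1) requires 1 complex ion per 3 perchlorate.

[Pb(bipy)2(H2O)(NO3)](ClO4)3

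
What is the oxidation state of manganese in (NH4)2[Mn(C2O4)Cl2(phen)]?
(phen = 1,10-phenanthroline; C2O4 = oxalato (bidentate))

+2

2 ammonium outside the brackets (+1 each) → the complex ion is 2−.
Ligand charges: 1×phen neutral; 2×Cl = -2; 1×C2O4 = -2; sum -4.
Mn + (-4) = 2− ⇒ Mn is +2.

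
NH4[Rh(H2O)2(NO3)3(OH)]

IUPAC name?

The 1 ammonium counter-ion carries a total charge of +1, so each complex ion is 1−.
Ligand charges: 2×aqua (neutral), 3×nitrato (-1 each), 1×hydroxo (-1 each); total -4. So Rh + (-4) = 1−, giving Rh = +3.
Ligands are named alphabetically: aqua before hydroxo before nitrato.
The complex ion is anionic, so rhodium takes the -ate form rhodate(III).

ammonium diaquahydroxotrinitratorhodate(III)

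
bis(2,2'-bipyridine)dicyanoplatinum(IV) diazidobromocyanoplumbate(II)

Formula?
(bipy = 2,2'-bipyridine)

Cation [Pt…]: ligand charges -2, Pt(IV) ⇒ ion charge 2+.
Anion [Pb…]: ligand charges -4, Pb(II) ⇒ ion charge 2−.

[Pt(bipy)2(CN)2][PbBr(CN)(N3)2]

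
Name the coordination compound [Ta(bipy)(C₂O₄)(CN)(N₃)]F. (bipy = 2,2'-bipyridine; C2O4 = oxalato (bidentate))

The 1 fluoride counter-ion carries a total charge of -1, so each complex ion is 1+.
Ligand charges: 1×2,2'-bipyridine (neutral), 1×azido (-1 each), 1×cyano (-1 each), 1×oxalato (-2 each); total -4. So Ta + (-4) = 1+, giving Ta = +5.
Ligands are named alphabetically: azido before bipyridine before cyano before oxalato.

azido(2,2'-bipyridine)cyanooxalatotantalum(V) fluoride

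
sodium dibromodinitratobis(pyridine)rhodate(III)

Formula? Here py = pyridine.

Na[RhBr2(NO3)2(py)2]

Ligands: 2 bromo (Br, -1), 2 pyridine (py, neutral), 2 nitrato (NO3, -1). Ligand charge sum = -4.
With Rh in oxidation state +3, the complex ion is [Rh...]^1−.
Charge balance with sodium (+1) requires 1 complex ion per 1 sodium.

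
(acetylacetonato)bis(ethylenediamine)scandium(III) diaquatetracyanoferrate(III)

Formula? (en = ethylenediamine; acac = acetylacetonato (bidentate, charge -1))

Cation [Sc…]: ligand charges -1, Sc(III) ⇒ ion charge 2+.
Anion [Fe…]: ligand charges -4, Fe(III) ⇒ ion charge 1−.
One 2+ cation requires 2 of the 1− anion.

[Sc(acac)(en)2][Fe(CN)4(H2O)2]2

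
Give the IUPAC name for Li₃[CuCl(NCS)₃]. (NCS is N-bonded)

lithium chlorotriisothiocyanatocuprate(I)

The 3 lithium counter-ions carry a total charge of +3, so each complex ion is 3−.
Ligand charges: 1×chloro (-1 each), 3×isothiocyanato (-1 each); total -4. So Cu + (-4) = 3−, giving Cu = +1.
Ligands are named alphabetically: chloro before isothiocyanato.
The complex ion is anionic, so copper takes the -ate form cuprate(I).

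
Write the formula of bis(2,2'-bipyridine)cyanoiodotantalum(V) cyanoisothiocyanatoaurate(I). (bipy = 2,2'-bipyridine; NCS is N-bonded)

Cation [Ta…]: ligand charges -2, Ta(V) ⇒ ion charge 3+.
Anion [Au…]: ligand charges -2, Au(I) ⇒ ion charge 1−.
One 3+ cation requires 3 of the 1− anion.

[Ta(bipy)2(CN)I][Au(CN)(NCS)]3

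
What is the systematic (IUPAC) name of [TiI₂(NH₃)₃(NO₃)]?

There is no counter-ion, so the complex is neutral overall.
Ligand charges: 2×iodo (-1 each), 1×nitrato (-1 each), 3×ammine (neutral); total -3. So Ti + (-3) = 0, giving Ti = +3.
Ligands are named alphabetically: ammine before iodo before nitrato.

triamminediiodonitratotitanium(III)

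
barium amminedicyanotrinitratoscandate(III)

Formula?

Ba[Sc(CN)2(NH3)(NO3)3]

Ligands: 3 nitrato (NO3, -1), 2 cyano (CN, -1), 1 ammine (NH3, neutral). Ligand charge sum = -5.
With Sc in oxidation state +3, the complex ion is [Sc...]^2−.
Charge balance with barium (+2) requires 1 complex ion per 1 barium.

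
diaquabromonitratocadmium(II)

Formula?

[CdBr(H2O)2(NO3)]

Ligands: 2 aqua (H2O, neutral), 1 bromo (Br, -1), 1 nitrato (NO3, -1). Ligand charge sum = -2.
With Cd in oxidation state +2, the complex ion is [Cd...].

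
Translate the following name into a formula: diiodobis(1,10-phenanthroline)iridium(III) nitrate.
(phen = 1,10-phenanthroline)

Ligands: 2 1,10-phenanthroline (phen, neutral), 2 iodo (I, -1). Ligand charge sum = -2.
With Ir in oxidation state +3, the complex ion is [Ir...]^1+.
Charge balance with nitrate (-1) requires 1 complex ion per 1 nitrate.

[IrI2(phen)2]NO3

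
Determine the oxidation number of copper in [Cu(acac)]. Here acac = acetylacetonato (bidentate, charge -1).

No counter-ion: the bracketed complex is neutral.
Ligand charges: 1×acac = -1; sum -1.
Cu + (-1) = 0 ⇒ Cu is +1.

+1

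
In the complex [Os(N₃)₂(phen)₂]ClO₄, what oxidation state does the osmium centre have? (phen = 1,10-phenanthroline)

+3

1 perchlorate outside the brackets (-1 each) → the complex ion is 1+.
Ligand charges: 2×phen neutral; 2×N3 = -2; sum -2.
Os + (-2) = 1+ ⇒ Os is +3.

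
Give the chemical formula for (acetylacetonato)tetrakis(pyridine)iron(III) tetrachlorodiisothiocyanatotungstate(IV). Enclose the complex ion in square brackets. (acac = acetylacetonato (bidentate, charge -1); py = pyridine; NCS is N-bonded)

Cation [Fe…]: ligand charges -1, Fe(III) ⇒ ion charge 2+.
Anion [W…]: ligand charges -6, W(IV) ⇒ ion charge 2−.

[Fe(acac)(py)4][WCl4(NCS)2]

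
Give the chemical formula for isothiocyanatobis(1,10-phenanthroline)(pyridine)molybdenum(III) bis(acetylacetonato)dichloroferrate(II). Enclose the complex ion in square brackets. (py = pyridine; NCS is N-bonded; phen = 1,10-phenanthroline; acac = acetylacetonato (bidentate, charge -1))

[Mo(NCS)(phen)2(py)][Fe(acac)2Cl2]

Cation [Mo…]: ligand charges -1, Mo(III) ⇒ ion charge 2+.
Anion [Fe…]: ligand charges -4, Fe(II) ⇒ ion charge 2−.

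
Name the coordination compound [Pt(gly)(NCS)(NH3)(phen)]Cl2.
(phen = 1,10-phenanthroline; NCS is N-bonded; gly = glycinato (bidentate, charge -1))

The 2 chloride counter-ions carry a total charge of -2, so each complex ion is 2+.
Ligand charges: 1×1,10-phenanthroline (neutral), 1×isothiocyanato (-1 each), 1×ammine (neutral), 1×glycinato (-1 each); total -2. So Pt + (-2) = 2+, giving Pt = +4.
Ligands are named alphabetically: ammine before glycinato before isothiocyanato before phenanthroline.

ammine(glycinato)isothiocyanato(1,10-phenanthroline)platinum(IV) chloride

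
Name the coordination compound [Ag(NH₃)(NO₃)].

amminenitratosilver(I)

There is no counter-ion, so the complex is neutral overall.
Ligand charges: 1×ammine (neutral), 1×nitrato (-1 each); total -1. So Ag + (-1) = 0, giving Ag = +1.
Ligands are named alphabetically: ammine before nitrato.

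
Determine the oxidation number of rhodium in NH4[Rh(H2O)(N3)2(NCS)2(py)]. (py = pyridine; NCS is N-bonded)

1 ammonium outside the brackets (+1 each) → the complex ion is 1−.
Ligand charges: 2×N3 = -2; 1×py neutral; 2×NCS = -2; 1×H2O neutral; sum -4.
Rh + (-4) = 1− ⇒ Rh is +3.

+3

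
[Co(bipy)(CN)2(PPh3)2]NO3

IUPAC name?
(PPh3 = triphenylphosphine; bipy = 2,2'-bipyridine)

The 1 nitrate counter-ion carries a total charge of -1, so each complex ion is 1+.
Ligand charges: 2×cyano (-1 each), 2×triphenylphosphine (neutral), 1×2,2'-bipyridine (neutral); total -2. So Co + (-2) = 1+, giving Co = +3.
Ligands are named alphabetically: bipyridine before cyano before triphenylphosphine.

(2,2'-bipyridine)dicyanobis(triphenylphosphine)cobalt(III) nitrate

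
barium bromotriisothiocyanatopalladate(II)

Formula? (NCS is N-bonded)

Ligands: 3 isothiocyanato (NCS, -1), 1 bromo (Br, -1). Ligand charge sum = -4.
With Pd in oxidation state +2, the complex ion is [Pd...]^2−.
Charge balance with barium (+2) requires 1 complex ion per 1 barium.

Ba[PdBr(NCS)3]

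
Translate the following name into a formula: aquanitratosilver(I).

Ligands: 1 aqua (H2O, neutral), 1 nitrato (NO3, -1). Ligand charge sum = -1.
With Ag in oxidation state +1, the complex ion is [Ag...].

[Ag(H2O)(NO3)]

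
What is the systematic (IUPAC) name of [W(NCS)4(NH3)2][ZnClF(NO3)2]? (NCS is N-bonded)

Both ions are complex: the cation is named first with the plain metal name, the anion second with the -ate form; each ion's ligands are alphabetised independently.
Zinc is always +2 in its complexes; the anion's ligand charges sum to -4, so the complex anion is 2−.
A 1:1 salt means the cation carries the equal and opposite charge, 2+.
Cation: ligand charges sum to -4; for the ion to be 2+, W = +6.

diamminetetraisothiocyanatotungsten(VI) chlorofluorodinitratozincate(II)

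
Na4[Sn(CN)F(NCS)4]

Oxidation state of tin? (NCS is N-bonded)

4 sodium outside the brackets (+1 each) → the complex ion is 4−.
Ligand charges: 1×F = -1; 1×CN = -1; 4×NCS = -4; sum -6.
Sn + (-6) = 4− ⇒ Sn is +2.

+2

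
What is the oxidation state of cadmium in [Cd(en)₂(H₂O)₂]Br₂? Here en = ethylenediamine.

+2

2 bromide outside the brackets (-1 each) → the complex ion is 2+.
Ligand charges: 2×H2O neutral; 2×en neutral; sum 0.
Cd + (0) = 2+ ⇒ Cd is +2.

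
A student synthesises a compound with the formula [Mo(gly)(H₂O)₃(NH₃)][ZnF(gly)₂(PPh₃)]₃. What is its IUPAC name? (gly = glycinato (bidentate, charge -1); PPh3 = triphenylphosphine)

Both ions are complex: the cation is named first with the plain metal name, the anion second with the -ate form; each ion's ligands are alphabetised independently.
Zinc is always +2 in its complexes; the anion's ligand charges sum to -3, so the complex anion is 1−.
With 3 anions per cation, the cation must be 3×1 = 3+.
Cation: ligand charges sum to -1; for the ion to be 3+, Mo = +4.

amminetriaqua(glycinato)molybdenum(IV) fluorobis(glycinato)(triphenylphosphine)zincate(II)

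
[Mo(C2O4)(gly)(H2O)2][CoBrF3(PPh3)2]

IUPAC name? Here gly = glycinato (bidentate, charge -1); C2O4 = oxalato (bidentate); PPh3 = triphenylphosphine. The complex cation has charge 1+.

diaqua(glycinato)oxalatomolybdenum(IV) bromotrifluorobis(triphenylphosphine)cobaltate(III)

Both ions are complex: the cation is named first with the plain metal name, the anion second with the -ate form; each ion's ligands are alphabetised independently.
The complex cation is given as 1+; its ligand charges sum to -3, so Mo = +4.
A 1:1 salt means the anion carries the equal and opposite charge, 1−.
Anion: ligand charges sum to -4; for the ion to be 1−, Co = +3.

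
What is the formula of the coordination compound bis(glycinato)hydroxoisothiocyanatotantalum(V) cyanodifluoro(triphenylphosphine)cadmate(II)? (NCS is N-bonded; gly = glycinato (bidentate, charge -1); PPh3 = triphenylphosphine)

[Ta(gly)2(NCS)(OH)][Cd(CN)F2(PPh3)]

Cation [Ta…]: ligand charges -4, Ta(V) ⇒ ion charge 1+.
Anion [Cd…]: ligand charges -3, Cd(II) ⇒ ion charge 1−.
One 1+ cation balances one 1− anion.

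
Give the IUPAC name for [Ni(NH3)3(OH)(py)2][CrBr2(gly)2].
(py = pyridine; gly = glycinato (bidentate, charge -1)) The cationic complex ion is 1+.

triamminehydroxobis(pyridine)nickel(II) dibromobis(glycinato)chromate(III)

Both ions are complex: the cation is named first with the plain metal name, the anion second with the -ate form; each ion's ligands are alphabetised independently.
The complex cation is given as 1+; its ligand charges sum to -1, so Ni = +2.
A 1:1 salt means the anion carries the equal and opposite charge, 1−.
Anion: ligand charges sum to -4; for the ion to be 1−, Cr = +3.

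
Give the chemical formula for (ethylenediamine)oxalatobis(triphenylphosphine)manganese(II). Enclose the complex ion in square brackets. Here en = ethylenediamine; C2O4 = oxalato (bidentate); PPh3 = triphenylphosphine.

[Mn(C2O4)(en)(PPh3)2]

Ligands: 1 ethylenediamine (en, neutral), 1 oxalato (C2O4, -2), 2 triphenylphosphine (PPh3, neutral). Ligand charge sum = -2.
With Mn in oxidation state +2, the complex ion is [Mn...].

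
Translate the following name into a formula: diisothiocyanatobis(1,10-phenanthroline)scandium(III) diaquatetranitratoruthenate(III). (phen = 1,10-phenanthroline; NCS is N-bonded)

Cation [Sc…]: ligand charges -2, Sc(III) ⇒ ion charge 1+.
Anion [Ru…]: ligand charges -4, Ru(III) ⇒ ion charge 1−.

[Sc(NCS)2(phen)2][Ru(H2O)2(NO3)4]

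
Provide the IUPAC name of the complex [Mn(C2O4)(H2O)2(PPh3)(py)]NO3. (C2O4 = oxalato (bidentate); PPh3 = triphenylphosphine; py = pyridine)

The 1 nitrate counter-ion carries a total charge of -1, so each complex ion is 1+.
Ligand charges: 1×oxalato (-2 each), 1×triphenylphosphine (neutral), 1×pyridine (neutral), 2×aqua (neutral); total -2. So Mn + (-2) = 1+, giving Mn = +3.
Ligands are named alphabetically: aqua before oxalato before pyridine before triphenylphosphine.

diaquaoxalato(pyridine)(triphenylphosphine)manganese(III) nitrate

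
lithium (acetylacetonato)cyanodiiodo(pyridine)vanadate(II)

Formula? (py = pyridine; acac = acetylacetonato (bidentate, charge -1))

Ligands: 2 iodo (I, -1), 1 pyridine (py, neutral), 1 acetylacetonato (acac, -1), 1 cyano (CN, -1). Ligand charge sum = -4.
Charge balance with lithium (+1) requires 1 complex ion per 2 lithium.

Li2[V(acac)(CN)I2(py)]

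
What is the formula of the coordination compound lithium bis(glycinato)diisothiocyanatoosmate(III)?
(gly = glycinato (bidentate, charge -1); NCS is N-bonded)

Ligands: 2 glycinato (gly, -1), 2 isothiocyanato (NCS, -1). Ligand charge sum = -4.
Charge balance with lithium (+1) requires 1 complex ion per 1 lithium.

Li[Os(gly)2(NCS)2]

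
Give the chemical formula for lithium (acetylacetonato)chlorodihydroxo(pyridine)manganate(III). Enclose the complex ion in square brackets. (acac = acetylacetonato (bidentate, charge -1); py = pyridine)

Ligands: 1 acetylacetonato (acac, -1), 1 pyridine (py, neutral), 1 chloro (Cl, -1), 2 hydroxo (OH, -1). Ligand charge sum = -4.
With Mn in oxidation state +3, the complex ion is [Mn...]^1−.
Charge balance with lithium (+1) requires 1 complex ion per 1 lithium.

Li[Mn(acac)Cl(OH)2(py)]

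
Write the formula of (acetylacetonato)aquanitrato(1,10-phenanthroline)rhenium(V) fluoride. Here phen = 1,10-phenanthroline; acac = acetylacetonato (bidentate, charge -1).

Ligands: 1 aqua (H2O, neutral), 1 nitrato (NO3, -1), 1 1,10-phenanthroline (phen, neutral), 1 acetylacetonato (acac, -1). Ligand charge sum = -2.
With Re in oxidation state +5, the complex ion is [Re...]^3+.
Charge balance with fluoride (-1) requires 1 complex ion per 3 fluoride.

[Re(acac)(H2O)(NO3)(phen)]F3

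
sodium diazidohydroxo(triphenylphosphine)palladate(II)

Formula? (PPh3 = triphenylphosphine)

Ligands: 1 hydroxo (OH, -1), 1 triphenylphosphine (PPh3, neutral), 2 azido (N3, -1). Ligand charge sum = -3.
With Pd in oxidation state +2, the complex ion is [Pd...]^1−.
Charge balance with sodium (+1) requires 1 complex ion per 1 sodium.

Na[Pd(N3)2(OH)(PPh3)]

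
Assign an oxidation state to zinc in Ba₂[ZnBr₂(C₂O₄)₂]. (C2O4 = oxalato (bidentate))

2 barium outside the brackets (+2 each) → the complex ion is 4−.
Ligand charges: 2×Br = -2; 2×C2O4 = -4; sum -6.
Zn + (-6) = 4− ⇒ Zn is +2.

+2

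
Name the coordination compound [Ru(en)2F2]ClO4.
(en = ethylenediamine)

The 1 perchlorate counter-ion carries a total charge of -1, so each complex ion is 1+.
Ligand charges: 2×fluoro (-1 each), 2×ethylenediamine (neutral); total -2. So Ru + (-2) = 1+, giving Ru = +3.
Ligands are named alphabetically: ethylenediamine before fluoro.

bis(ethylenediamine)difluororuthenium(III) perchlorate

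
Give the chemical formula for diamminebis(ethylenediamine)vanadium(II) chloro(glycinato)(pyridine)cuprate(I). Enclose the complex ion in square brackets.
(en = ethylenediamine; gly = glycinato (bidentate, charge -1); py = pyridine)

[V(en)2(NH3)2][CuCl(gly)(py)]2

Cation [V…]: ligand charges 0, V(II) ⇒ ion charge 2+.
Anion [Cu…]: ligand charges -2, Cu(I) ⇒ ion charge 1−.
One 2+ cation requires 2 of the 1− anion.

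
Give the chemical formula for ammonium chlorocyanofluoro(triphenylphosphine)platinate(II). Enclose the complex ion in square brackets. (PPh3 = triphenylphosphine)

Ligands: 1 cyano (CN, -1), 1 chloro (Cl, -1), 1 fluoro (F, -1), 1 triphenylphosphine (PPh3, neutral). Ligand charge sum = -3.
With Pt in oxidation state +2, the complex ion is [Pt...]^1−.
Charge balance with ammonium (+1) requires 1 complex ion per 1 ammonium.

NH4[PtCl(CN)F(PPh3)]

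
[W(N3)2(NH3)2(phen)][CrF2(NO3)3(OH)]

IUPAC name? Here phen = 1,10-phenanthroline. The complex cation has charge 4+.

Both ions are complex: the cation is named first with the plain metal name, the anion second with the -ate form; each ion's ligands are alphabetised independently.
The complex cation is given as 4+; its ligand charges sum to -2, so W = +6.
A 1:1 salt means the anion carries the equal and opposite charge, 4−.
Anion: ligand charges sum to -6; for the ion to be 4−, Cr = +2.

diamminediazido(1,10-phenanthroline)tungsten(VI) difluorohydroxotrinitratochromate(II)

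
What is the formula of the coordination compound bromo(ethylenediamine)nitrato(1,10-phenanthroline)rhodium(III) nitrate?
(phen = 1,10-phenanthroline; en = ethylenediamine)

[RhBr(en)(NO3)(phen)]NO3

Ligands: 1 nitrato (NO3, -1), 1 bromo (Br, -1), 1 1,10-phenanthroline (phen, neutral), 1 ethylenediamine (en, neutral). Ligand charge sum = -2.
With Rh in oxidation state +3, the complex ion is [Rh...]^1+.
Charge balance with nitrate (-1) requires 1 complex ion per 1 nitrate.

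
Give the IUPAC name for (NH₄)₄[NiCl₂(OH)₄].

ammonium dichlorotetrahydroxonickelate(II)

The 4 ammonium counter-ions carry a total charge of +4, so each complex ion is 4−.
Ligand charges: 2×chloro (-1 each), 4×hydroxo (-1 each); total -6. So Ni + (-6) = 4−, giving Ni = +2.
The complex ion is anionic, so nickel takes the -ate form nickelate(II).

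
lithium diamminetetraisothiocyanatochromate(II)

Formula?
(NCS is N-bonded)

Ligands: 2 ammine (NH3, neutral), 4 isothiocyanato (NCS, -1). Ligand charge sum = -4.
With Cr in oxidation state +2, the complex ion is [Cr...]^2−.
Charge balance with lithium (+1) requires 1 complex ion per 2 lithium.

Li2[Cr(NCS)4(NH3)2]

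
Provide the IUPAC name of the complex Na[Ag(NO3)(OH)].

sodium hydroxonitratoargentate(I)

The 1 sodium counter-ion carries a total charge of +1, so each complex ion is 1−.
Ligand charges: 1×hydroxo (-1 each), 1×nitrato (-1 each); total -2. So Ag + (-2) = 1−, giving Ag = +1.
The complex ion is anionic, so silver takes the -ate form argentate(I).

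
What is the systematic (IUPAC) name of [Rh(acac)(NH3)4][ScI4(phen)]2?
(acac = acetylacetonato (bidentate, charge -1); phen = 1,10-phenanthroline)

Scandium is always +3 in its complexes; the anion's ligand charges sum to -4, so the complex anion is 1−.
With 2 anions per cation, the cation must be 2×1 = 2+.
Cation: ligand charges sum to -1; for the ion to be 2+, Rh = +3.

(acetylacetonato)tetraamminerhodium(III) tetraiodo(1,10-phenanthroline)scandate(III)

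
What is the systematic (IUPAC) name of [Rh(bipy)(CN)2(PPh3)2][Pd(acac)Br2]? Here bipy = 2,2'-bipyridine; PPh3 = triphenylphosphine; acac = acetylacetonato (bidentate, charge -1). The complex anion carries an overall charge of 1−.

The complex anion is given as 1−; its ligand charges sum to -3, so Pd = +2.
A 1:1 salt means the cation carries the equal and opposite charge, 1+.
Cation: ligand charges sum to -2; for the ion to be 1+, Rh = +3.

(2,2'-bipyridine)dicyanobis(triphenylphosphine)rhodium(III) (acetylacetonato)dibromopalladate(II)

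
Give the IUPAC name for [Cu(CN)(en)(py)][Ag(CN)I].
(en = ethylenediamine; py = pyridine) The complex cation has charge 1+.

cyano(ethylenediamine)(pyridine)copper(II) cyanoiodoargentate(I)

Both ions are complex: the cation is named first with the plain metal name, the anion second with the -ate form; each ion's ligands are alphabetised independently.
The complex cation is given as 1+; its ligand charges sum to -1, so Cu = +2.
A 1:1 salt means the anion carries the equal and opposite charge, 1−.
Anion: ligand charges sum to -2; for the ion to be 1−, Ag = +1.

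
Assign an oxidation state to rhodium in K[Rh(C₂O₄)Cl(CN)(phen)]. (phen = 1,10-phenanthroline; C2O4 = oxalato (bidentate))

+3

1 potassium outside the brackets (+1 each) → the complex ion is 1−.
Ligand charges: 1×phen neutral; 1×CN = -1; 1×C2O4 = -2; 1×Cl = -1; sum -4.
Rh + (-4) = 1− ⇒ Rh is +3.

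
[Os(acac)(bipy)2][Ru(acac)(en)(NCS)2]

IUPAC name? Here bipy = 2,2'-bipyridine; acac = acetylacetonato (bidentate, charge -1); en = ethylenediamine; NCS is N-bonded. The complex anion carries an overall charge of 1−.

The complex anion is given as 1−; its ligand charges sum to -3, so Ru = +2.
A 1:1 salt means the cation carries the equal and opposite charge, 1+.
Cation: ligand charges sum to -1; for the ion to be 1+, Os = +2.

(acetylacetonato)bis(2,2'-bipyridine)osmium(II) (acetylacetonato)(ethylenediamine)diisothiocyanatoruthenate(II)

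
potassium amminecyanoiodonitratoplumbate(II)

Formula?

Ligands: 1 ammine (NH3, neutral), 1 cyano (CN, -1), 1 nitrato (NO3, -1), 1 iodo (I, -1). Ligand charge sum = -3.
With Pb in oxidation state +2, the complex ion is [Pb...]^1−.
Charge balance with potassium (+1) requires 1 complex ion per 1 potassium.

K[Pb(CN)I(NH3)(NO3)]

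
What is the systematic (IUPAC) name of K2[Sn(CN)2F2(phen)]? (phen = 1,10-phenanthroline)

potassium dicyanodifluoro(1,10-phenanthroline)stannate(II)

The 2 potassium counter-ions carry a total charge of +2, so each complex ion is 2−.
Ligand charges: 2×cyano (-1 each), 1×1,10-phenanthroline (neutral), 2×fluoro (-1 each); total -4. So Sn + (-4) = 2−, giving Sn = +2.
Ligands are named alphabetically: cyano before fluoro before phenanthroline.
The complex ion is anionic, so tin takes the -ate form stannate(II).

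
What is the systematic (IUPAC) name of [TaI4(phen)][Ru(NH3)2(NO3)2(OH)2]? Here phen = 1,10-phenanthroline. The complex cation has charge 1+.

Both ions are complex: the cation is named first with the plain metal name, the anion second with the -ate form; each ion's ligands are alphabetised independently.
The complex cation is given as 1+; its ligand charges sum to -4, so Ta = +5.
A 1:1 salt means the anion carries the equal and opposite charge, 1−.
Anion: ligand charges sum to -4; for the ion to be 1−, Ru = +3.

tetraiodo(1,10-phenanthroline)tantalum(V) diamminedihydroxodinitratoruthenate(III)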